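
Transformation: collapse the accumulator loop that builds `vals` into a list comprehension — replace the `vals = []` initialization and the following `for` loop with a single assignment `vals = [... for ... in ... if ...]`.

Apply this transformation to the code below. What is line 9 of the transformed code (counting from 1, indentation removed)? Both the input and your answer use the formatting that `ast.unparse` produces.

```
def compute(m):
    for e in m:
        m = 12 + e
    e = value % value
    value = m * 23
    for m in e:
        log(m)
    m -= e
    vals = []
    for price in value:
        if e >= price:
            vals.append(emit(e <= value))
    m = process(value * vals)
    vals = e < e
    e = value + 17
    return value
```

vals = [emit(e <= value) for price in value if e >= price]

Transformed code:
def compute(m):
    for e in m:
        m = 12 + e
    e = value % value
    value = m * 23
    for m in e:
        log(m)
    m -= e
    vals = [emit(e <= value) for price in value if e >= price]
    m = process(value * vals)
    vals = e < e
    e = value + 17
    return value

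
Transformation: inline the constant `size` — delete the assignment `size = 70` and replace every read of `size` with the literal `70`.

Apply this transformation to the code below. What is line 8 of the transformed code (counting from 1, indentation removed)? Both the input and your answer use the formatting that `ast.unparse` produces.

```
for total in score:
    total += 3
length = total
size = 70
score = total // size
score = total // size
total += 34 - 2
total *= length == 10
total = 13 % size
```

total = 13 % 70

Transformed code:
for total in score:
    total += 3
length = total
score = total // 70
score = total // 70
total += 34 - 2
total *= length == 10
total = 13 % 70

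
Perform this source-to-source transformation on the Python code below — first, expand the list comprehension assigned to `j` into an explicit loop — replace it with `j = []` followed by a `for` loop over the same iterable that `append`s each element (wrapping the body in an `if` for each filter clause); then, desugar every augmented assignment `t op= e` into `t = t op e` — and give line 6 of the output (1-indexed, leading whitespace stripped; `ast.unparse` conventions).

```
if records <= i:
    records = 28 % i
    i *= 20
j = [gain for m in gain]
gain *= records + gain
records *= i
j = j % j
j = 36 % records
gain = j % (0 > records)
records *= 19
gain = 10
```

Transformed code:
if records <= i:
    records = 28 % i
    i = i * 20
j = []
for m in gain:
    j.append(gain)
gain = gain * (records + gain)
records = records * i
j = j % j
j = 36 % records
gain = j % (0 > records)
records = records * 19
gain = 10

j.append(gain)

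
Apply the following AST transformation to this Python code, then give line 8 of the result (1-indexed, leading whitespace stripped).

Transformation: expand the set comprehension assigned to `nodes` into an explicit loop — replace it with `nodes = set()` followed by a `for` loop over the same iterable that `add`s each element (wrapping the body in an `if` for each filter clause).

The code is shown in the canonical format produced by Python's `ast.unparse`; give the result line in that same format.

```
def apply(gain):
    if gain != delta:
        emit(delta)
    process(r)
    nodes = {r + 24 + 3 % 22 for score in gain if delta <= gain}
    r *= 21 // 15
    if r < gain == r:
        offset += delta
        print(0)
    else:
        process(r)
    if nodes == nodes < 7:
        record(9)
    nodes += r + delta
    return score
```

nodes.add(r + 24 + 3 % 22)

Transformed code:
def apply(gain):
    if gain != delta:
        emit(delta)
    process(r)
    nodes = set()
    for score in gain:
        if delta <= gain:
            nodes.add(r + 24 + 3 % 22)
    r *= 21 // 15
    if r < gain == r:
        offset += delta
        print(0)
    else:
        process(r)
    if nodes == nodes < 7:
        record(9)
    nodes += r + delta
    return score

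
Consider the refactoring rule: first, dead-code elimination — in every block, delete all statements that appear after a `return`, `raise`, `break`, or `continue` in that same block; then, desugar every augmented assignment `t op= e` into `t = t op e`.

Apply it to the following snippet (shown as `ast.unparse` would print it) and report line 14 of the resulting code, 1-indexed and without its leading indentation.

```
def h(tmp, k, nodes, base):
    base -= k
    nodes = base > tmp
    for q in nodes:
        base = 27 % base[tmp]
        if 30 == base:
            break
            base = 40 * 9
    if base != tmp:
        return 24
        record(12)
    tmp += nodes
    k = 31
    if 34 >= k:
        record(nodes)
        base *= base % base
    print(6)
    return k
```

Transformed code:
def h(tmp, k, nodes, base):
    base = base - k
    nodes = base > tmp
    for q in nodes:
        base = 27 % base[tmp]
        if 30 == base:
            break
    if base != tmp:
        return 24
    tmp = tmp + nodes
    k = 31
    if 34 >= k:
        record(nodes)
        base = base * (base % base)
    print(6)
    return k

base = base * (base % base)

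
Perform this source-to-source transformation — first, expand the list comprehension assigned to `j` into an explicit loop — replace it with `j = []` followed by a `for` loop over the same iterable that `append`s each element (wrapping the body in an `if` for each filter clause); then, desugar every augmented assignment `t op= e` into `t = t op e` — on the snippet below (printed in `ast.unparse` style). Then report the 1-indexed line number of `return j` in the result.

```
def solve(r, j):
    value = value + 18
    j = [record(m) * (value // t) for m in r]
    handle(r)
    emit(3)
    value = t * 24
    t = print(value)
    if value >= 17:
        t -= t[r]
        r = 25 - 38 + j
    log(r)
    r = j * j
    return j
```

15

Transformed code:
def solve(r, j):
    value = value + 18
    j = []
    for m in r:
        j.append(record(m) * (value // t))
    handle(r)
    emit(3)
    value = t * 24
    t = print(value)
    if value >= 17:
        t = t - t[r]
        r = 25 - 38 + j
    log(r)
    r = j * j
    return j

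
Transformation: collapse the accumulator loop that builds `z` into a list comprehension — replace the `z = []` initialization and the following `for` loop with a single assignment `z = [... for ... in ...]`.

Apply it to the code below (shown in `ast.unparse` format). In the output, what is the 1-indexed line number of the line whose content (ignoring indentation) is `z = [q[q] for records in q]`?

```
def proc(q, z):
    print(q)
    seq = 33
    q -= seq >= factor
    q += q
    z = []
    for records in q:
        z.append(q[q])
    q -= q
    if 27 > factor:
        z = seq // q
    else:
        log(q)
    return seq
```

6

Transformed code:
def proc(q, z):
    print(q)
    seq = 33
    q -= seq >= factor
    q += q
    z = [q[q] for records in q]
    q -= q
    if 27 > factor:
        z = seq // q
    else:
        log(q)
    return seq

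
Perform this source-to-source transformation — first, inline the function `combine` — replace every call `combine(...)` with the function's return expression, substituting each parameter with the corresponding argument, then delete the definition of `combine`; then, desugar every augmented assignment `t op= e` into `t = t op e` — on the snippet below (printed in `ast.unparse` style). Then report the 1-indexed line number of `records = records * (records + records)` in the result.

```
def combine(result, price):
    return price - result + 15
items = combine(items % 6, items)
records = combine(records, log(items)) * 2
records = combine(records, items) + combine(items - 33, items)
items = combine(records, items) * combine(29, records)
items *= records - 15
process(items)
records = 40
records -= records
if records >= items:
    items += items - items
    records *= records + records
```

Transformed code:
items = items - items % 6 + 15
records = (log(items) - records + 15) * 2
records = items - records + 15 + (items - (items - 33) + 15)
items = (items - records + 15) * (records - 29 + 15)
items = items * (records - 15)
process(items)
records = 40
records = records - records
if records >= items:
    items = items + (items - items)
    records = records * (records + records)

11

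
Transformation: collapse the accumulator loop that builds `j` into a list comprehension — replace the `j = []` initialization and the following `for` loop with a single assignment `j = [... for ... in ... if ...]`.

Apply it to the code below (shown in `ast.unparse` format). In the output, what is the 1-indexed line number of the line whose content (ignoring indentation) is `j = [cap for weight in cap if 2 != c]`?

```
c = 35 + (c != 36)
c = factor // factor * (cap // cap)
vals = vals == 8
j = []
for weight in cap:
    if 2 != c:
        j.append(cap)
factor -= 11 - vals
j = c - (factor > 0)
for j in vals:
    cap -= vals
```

Transformed code:
c = 35 + (c != 36)
c = factor // factor * (cap // cap)
vals = vals == 8
j = [cap for weight in cap if 2 != c]
factor -= 11 - vals
j = c - (factor > 0)
for j in vals:
    cap -= vals

4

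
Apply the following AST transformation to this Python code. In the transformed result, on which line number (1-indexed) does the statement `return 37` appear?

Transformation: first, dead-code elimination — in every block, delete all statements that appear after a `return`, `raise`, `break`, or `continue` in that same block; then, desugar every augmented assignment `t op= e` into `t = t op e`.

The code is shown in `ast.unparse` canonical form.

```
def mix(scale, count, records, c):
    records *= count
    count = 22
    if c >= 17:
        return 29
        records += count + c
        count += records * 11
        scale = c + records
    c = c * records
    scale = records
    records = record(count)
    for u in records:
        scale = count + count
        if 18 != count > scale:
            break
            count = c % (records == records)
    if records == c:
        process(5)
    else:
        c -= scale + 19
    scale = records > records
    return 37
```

18

Transformed code:
def mix(scale, count, records, c):
    records = records * count
    count = 22
    if c >= 17:
        return 29
    c = c * records
    scale = records
    records = record(count)
    for u in records:
        scale = count + count
        if 18 != count > scale:
            break
    if records == c:
        process(5)
    else:
        c = c - (scale + 19)
    scale = records > records
    return 37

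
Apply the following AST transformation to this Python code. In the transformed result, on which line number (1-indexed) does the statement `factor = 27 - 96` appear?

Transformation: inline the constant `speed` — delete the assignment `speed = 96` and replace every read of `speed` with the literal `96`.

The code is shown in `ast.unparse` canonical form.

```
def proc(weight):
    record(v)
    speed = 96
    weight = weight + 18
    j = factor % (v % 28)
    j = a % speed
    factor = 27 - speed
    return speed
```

6

Transformed code:
def proc(weight):
    record(v)
    weight = weight + 18
    j = factor % (v % 28)
    j = a % 96
    factor = 27 - 96
    return 96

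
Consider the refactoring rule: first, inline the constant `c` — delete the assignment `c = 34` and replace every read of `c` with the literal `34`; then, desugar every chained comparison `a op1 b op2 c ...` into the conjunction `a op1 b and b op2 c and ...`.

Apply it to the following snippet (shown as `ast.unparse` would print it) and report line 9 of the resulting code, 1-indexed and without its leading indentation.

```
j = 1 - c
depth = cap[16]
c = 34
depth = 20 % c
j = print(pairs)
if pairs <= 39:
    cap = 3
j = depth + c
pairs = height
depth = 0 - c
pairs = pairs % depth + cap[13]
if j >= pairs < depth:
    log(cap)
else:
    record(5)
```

depth = 0 - 34

Transformed code:
j = 1 - 34
depth = cap[16]
depth = 20 % 34
j = print(pairs)
if pairs <= 39:
    cap = 3
j = depth + 34
pairs = height
depth = 0 - 34
pairs = pairs % depth + cap[13]
if j >= pairs and pairs < depth:
    log(cap)
else:
    record(5)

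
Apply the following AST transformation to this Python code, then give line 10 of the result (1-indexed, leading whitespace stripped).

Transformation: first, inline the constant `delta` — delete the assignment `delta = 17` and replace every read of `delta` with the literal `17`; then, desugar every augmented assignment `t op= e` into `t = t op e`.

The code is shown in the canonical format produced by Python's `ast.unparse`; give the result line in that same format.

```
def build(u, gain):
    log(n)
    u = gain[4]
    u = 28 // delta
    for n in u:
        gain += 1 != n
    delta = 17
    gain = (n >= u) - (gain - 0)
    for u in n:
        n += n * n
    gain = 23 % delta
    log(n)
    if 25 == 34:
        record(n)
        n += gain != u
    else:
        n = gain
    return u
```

gain = 23 % 17

Transformed code:
def build(u, gain):
    log(n)
    u = gain[4]
    u = 28 // 17
    for n in u:
        gain = gain + (1 != n)
    gain = (n >= u) - (gain - 0)
    for u in n:
        n = n + n * n
    gain = 23 % 17
    log(n)
    if 25 == 34:
        record(n)
        n = n + (gain != u)
    else:
        n = gain
    return u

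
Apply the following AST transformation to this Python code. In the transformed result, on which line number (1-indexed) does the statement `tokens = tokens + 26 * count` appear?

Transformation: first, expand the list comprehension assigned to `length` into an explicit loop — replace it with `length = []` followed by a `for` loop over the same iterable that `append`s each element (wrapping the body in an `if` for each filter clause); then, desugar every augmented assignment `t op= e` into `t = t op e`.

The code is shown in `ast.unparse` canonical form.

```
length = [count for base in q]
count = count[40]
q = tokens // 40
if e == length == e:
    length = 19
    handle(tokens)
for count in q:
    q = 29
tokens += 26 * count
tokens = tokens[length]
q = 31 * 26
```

11

Transformed code:
length = []
for base in q:
    length.append(count)
count = count[40]
q = tokens // 40
if e == length == e:
    length = 19
    handle(tokens)
for count in q:
    q = 29
tokens = tokens + 26 * count
tokens = tokens[length]
q = 31 * 26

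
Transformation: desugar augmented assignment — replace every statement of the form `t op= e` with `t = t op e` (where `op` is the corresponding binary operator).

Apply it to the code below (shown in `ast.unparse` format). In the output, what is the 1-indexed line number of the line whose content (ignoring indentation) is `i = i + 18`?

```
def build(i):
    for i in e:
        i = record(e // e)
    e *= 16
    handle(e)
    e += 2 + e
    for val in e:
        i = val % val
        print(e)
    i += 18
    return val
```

Transformed code:
def build(i):
    for i in e:
        i = record(e // e)
    e = e * 16
    handle(e)
    e = e + (2 + e)
    for val in e:
        i = val % val
        print(e)
    i = i + 18
    return val

10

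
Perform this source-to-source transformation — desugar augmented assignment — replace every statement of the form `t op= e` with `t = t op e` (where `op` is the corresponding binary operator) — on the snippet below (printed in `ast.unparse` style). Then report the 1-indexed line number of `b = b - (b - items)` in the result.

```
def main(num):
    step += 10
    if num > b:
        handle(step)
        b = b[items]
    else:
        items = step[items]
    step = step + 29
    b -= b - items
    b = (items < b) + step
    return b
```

Transformed code:
def main(num):
    step = step + 10
    if num > b:
        handle(step)
        b = b[items]
    else:
        items = step[items]
    step = step + 29
    b = b - (b - items)
    b = (items < b) + step
    return b

9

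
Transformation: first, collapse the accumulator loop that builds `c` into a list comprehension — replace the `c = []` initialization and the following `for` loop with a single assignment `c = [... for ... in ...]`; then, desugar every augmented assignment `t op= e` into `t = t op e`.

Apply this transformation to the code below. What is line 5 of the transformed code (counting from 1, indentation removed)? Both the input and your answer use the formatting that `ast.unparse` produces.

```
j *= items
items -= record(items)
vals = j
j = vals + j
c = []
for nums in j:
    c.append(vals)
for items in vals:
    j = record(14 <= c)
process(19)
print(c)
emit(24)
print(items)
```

Transformed code:
j = j * items
items = items - record(items)
vals = j
j = vals + j
c = [vals for nums in j]
for items in vals:
    j = record(14 <= c)
process(19)
print(c)
emit(24)
print(items)

c = [vals for nums in j]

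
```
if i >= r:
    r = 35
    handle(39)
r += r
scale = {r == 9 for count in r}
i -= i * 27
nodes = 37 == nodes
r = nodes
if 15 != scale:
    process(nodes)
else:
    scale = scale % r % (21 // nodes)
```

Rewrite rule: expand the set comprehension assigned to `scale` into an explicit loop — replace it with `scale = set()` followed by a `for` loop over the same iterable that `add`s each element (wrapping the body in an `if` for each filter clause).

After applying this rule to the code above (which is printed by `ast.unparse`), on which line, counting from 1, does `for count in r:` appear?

6

Transformed code:
if i >= r:
    r = 35
    handle(39)
r += r
scale = set()
for count in r:
    scale.add(r == 9)
i -= i * 27
nodes = 37 == nodes
r = nodes
if 15 != scale:
    process(nodes)
else:
    scale = scale % r % (21 // nodes)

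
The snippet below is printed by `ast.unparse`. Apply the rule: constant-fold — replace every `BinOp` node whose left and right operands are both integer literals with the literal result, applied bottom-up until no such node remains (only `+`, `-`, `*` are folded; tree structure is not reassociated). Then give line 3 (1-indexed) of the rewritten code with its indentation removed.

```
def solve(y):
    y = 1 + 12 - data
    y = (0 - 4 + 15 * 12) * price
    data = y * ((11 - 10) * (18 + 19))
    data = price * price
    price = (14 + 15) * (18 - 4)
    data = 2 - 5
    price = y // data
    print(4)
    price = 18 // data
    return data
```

Transformed code:
def solve(y):
    y = 13 - data
    y = 176 * price
    data = y * 37
    data = price * price
    price = 406
    data = -3
    price = y // data
    print(4)
    price = 18 // data
    return data

y = 176 * price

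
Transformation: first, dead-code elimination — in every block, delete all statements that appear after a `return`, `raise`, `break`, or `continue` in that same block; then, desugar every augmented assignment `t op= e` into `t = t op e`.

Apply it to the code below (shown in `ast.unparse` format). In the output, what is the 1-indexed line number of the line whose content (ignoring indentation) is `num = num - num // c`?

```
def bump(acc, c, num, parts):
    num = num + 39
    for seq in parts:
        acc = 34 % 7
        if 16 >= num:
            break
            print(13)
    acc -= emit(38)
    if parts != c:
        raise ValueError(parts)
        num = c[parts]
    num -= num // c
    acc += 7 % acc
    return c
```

10

Transformed code:
def bump(acc, c, num, parts):
    num = num + 39
    for seq in parts:
        acc = 34 % 7
        if 16 >= num:
            break
    acc = acc - emit(38)
    if parts != c:
        raise ValueError(parts)
    num = num - num // c
    acc = acc + 7 % acc
    return c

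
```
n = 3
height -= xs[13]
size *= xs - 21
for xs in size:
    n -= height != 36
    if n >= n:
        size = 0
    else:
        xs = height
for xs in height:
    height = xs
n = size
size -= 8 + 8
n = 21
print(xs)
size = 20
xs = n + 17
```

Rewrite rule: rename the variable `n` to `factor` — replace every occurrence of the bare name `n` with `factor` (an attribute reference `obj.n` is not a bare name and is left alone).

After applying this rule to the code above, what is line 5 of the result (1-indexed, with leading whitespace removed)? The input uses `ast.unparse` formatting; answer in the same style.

Transformed code:
factor = 3
height -= xs[13]
size *= xs - 21
for xs in size:
    factor -= height != 36
    if factor >= factor:
        size = 0
    else:
        xs = height
for xs in height:
    height = xs
factor = size
size -= 8 + 8
factor = 21
print(xs)
size = 20
xs = factor + 17

factor -= height != 36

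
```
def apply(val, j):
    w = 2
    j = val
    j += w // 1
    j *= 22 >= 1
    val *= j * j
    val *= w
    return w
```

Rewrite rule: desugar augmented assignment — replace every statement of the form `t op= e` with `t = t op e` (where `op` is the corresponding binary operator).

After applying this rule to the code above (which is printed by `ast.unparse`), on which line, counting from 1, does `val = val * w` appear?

7

Transformed code:
def apply(val, j):
    w = 2
    j = val
    j = j + w // 1
    j = j * (22 >= 1)
    val = val * (j * j)
    val = val * w
    return w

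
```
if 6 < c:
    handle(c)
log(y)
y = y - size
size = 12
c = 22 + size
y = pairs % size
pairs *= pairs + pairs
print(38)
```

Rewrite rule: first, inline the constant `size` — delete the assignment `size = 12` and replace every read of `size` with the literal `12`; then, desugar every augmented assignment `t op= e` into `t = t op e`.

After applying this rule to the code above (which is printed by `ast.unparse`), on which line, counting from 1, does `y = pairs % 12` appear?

6

Transformed code:
if 6 < c:
    handle(c)
log(y)
y = y - 12
c = 22 + 12
y = pairs % 12
pairs = pairs * (pairs + pairs)
print(38)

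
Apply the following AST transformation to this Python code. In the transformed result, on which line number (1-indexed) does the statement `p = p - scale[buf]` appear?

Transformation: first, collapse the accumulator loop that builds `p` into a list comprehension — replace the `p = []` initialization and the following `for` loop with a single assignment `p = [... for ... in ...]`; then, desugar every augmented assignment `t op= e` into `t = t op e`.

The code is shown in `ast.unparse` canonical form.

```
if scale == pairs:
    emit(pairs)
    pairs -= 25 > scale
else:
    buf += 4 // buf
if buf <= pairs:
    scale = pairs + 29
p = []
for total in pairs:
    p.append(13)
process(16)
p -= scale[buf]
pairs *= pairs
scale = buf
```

10

Transformed code:
if scale == pairs:
    emit(pairs)
    pairs = pairs - (25 > scale)
else:
    buf = buf + 4 // buf
if buf <= pairs:
    scale = pairs + 29
p = [13 for total in pairs]
process(16)
p = p - scale[buf]
pairs = pairs * pairs
scale = buf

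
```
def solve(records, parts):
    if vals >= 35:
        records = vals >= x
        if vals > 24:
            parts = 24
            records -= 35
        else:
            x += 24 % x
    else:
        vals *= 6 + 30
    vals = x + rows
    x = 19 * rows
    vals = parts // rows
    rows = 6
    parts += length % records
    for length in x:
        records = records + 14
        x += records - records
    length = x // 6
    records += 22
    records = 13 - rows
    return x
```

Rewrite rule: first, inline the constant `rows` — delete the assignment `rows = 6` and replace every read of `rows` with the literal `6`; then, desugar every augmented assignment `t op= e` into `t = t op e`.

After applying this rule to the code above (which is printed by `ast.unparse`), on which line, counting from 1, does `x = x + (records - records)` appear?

17

Transformed code:
def solve(records, parts):
    if vals >= 35:
        records = vals >= x
        if vals > 24:
            parts = 24
            records = records - 35
        else:
            x = x + 24 % x
    else:
        vals = vals * (6 + 30)
    vals = x + 6
    x = 19 * 6
    vals = parts // 6
    parts = parts + length % records
    for length in x:
        records = records + 14
        x = x + (records - records)
    length = x // 6
    records = records + 22
    records = 13 - 6
    return x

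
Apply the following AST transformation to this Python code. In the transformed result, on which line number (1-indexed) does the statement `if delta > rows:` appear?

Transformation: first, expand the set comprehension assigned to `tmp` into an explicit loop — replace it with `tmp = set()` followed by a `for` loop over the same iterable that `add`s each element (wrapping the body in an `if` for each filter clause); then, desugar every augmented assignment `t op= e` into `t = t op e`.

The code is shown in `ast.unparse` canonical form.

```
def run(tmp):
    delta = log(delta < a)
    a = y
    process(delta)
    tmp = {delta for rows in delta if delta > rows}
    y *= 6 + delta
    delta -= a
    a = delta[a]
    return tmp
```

Transformed code:
def run(tmp):
    delta = log(delta < a)
    a = y
    process(delta)
    tmp = set()
    for rows in delta:
        if delta > rows:
            tmp.add(delta)
    y = y * (6 + delta)
    delta = delta - a
    a = delta[a]
    return tmp

7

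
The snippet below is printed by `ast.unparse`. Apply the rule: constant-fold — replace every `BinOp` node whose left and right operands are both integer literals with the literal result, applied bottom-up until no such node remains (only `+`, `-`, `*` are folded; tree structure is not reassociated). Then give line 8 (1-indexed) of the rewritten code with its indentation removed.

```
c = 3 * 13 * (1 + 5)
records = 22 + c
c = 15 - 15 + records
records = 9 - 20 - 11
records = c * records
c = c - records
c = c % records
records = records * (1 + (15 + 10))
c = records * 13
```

Transformed code:
c = 234
records = 22 + c
c = 0 + records
records = -22
records = c * records
c = c - records
c = c % records
records = records * 26
c = records * 13

records = records * 26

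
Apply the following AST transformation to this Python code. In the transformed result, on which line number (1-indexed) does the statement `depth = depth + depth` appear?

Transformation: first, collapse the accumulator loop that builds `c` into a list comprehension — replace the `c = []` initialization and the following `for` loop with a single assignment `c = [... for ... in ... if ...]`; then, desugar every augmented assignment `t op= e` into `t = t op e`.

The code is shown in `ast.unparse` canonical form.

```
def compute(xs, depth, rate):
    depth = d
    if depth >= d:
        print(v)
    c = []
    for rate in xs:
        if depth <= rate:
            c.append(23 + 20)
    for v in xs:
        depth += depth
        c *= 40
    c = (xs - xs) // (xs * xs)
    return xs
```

Transformed code:
def compute(xs, depth, rate):
    depth = d
    if depth >= d:
        print(v)
    c = [23 + 20 for rate in xs if depth <= rate]
    for v in xs:
        depth = depth + depth
        c = c * 40
    c = (xs - xs) // (xs * xs)
    return xs

7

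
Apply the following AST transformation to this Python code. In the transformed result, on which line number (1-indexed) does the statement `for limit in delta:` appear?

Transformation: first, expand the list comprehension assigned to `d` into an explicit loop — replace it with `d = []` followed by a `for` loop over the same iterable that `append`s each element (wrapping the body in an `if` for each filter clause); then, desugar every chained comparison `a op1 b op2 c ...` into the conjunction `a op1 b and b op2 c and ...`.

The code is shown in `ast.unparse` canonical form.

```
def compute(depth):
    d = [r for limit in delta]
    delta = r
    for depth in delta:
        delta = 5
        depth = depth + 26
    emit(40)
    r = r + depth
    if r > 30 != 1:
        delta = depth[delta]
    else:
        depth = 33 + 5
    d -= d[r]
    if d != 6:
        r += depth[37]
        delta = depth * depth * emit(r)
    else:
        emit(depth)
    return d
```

3

Transformed code:
def compute(depth):
    d = []
    for limit in delta:
        d.append(r)
    delta = r
    for depth in delta:
        delta = 5
        depth = depth + 26
    emit(40)
    r = r + depth
    if r > 30 and 30 != 1:
        delta = depth[delta]
    else:
        depth = 33 + 5
    d -= d[r]
    if d != 6:
        r += depth[37]
        delta = depth * depth * emit(r)
    else:
        emit(depth)
    return d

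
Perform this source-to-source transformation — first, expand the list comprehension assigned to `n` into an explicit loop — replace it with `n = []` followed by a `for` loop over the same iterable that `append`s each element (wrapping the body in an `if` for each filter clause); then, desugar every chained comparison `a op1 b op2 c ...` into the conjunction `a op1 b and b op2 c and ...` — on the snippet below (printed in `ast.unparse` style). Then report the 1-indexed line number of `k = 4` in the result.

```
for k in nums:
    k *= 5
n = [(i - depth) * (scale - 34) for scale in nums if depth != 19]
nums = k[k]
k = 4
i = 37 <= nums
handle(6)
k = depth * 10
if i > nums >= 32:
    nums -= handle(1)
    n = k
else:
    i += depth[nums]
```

Transformed code:
for k in nums:
    k *= 5
n = []
for scale in nums:
    if depth != 19:
        n.append((i - depth) * (scale - 34))
nums = k[k]
k = 4
i = 37 <= nums
handle(6)
k = depth * 10
if i > nums and nums >= 32:
    nums -= handle(1)
    n = k
else:
    i += depth[nums]

8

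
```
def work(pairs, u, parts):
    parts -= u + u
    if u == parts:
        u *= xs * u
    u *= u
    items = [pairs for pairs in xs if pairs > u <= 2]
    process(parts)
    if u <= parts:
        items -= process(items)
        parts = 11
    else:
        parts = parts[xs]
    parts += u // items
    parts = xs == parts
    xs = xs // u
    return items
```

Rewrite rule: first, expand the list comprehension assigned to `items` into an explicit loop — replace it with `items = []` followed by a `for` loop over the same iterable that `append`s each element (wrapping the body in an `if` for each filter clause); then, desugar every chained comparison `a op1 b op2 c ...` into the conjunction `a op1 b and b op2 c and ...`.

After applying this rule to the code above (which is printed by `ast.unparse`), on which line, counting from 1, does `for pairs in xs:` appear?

Transformed code:
def work(pairs, u, parts):
    parts -= u + u
    if u == parts:
        u *= xs * u
    u *= u
    items = []
    for pairs in xs:
        if pairs > u and u <= 2:
            items.append(pairs)
    process(parts)
    if u <= parts:
        items -= process(items)
        parts = 11
    else:
        parts = parts[xs]
    parts += u // items
    parts = xs == parts
    xs = xs // u
    return items

7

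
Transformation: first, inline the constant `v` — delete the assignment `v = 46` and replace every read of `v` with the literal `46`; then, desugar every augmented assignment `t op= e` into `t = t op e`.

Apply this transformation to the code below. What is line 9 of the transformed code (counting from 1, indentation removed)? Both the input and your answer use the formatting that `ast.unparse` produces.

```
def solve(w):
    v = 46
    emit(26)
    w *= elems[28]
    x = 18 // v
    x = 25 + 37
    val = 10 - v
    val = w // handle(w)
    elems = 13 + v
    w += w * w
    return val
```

Transformed code:
def solve(w):
    emit(26)
    w = w * elems[28]
    x = 18 // 46
    x = 25 + 37
    val = 10 - 46
    val = w // handle(w)
    elems = 13 + 46
    w = w + w * w
    return val

w = w + w * w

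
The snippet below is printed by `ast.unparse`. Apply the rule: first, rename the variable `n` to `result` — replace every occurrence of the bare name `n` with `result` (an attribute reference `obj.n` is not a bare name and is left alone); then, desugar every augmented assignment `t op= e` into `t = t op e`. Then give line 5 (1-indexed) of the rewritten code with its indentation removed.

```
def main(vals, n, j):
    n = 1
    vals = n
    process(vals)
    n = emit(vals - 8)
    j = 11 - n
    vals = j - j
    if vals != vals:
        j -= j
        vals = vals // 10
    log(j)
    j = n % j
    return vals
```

result = emit(vals - 8)

Transformed code:
def main(vals, result, j):
    result = 1
    vals = result
    process(vals)
    result = emit(vals - 8)
    j = 11 - result
    vals = j - j
    if vals != vals:
        j = j - j
        vals = vals // 10
    log(j)
    j = result % j
    return vals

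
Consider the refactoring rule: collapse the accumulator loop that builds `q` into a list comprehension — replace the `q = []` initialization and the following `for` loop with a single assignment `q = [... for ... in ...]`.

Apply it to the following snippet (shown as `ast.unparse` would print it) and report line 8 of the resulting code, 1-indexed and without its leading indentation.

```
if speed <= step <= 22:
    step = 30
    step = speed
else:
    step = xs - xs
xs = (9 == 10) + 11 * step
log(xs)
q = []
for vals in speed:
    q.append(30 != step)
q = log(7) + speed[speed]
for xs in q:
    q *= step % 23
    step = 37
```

Transformed code:
if speed <= step <= 22:
    step = 30
    step = speed
else:
    step = xs - xs
xs = (9 == 10) + 11 * step
log(xs)
q = [30 != step for vals in speed]
q = log(7) + speed[speed]
for xs in q:
    q *= step % 23
    step = 37

q = [30 != step for vals in speed]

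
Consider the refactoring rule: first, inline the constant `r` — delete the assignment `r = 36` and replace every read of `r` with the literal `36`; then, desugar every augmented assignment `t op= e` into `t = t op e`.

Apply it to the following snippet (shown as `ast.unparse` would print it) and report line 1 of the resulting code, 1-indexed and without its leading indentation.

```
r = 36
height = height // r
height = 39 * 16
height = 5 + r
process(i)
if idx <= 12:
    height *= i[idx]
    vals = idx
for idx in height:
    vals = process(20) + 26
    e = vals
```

height = height // 36

Transformed code:
height = height // 36
height = 39 * 16
height = 5 + 36
process(i)
if idx <= 12:
    height = height * i[idx]
    vals = idx
for idx in height:
    vals = process(20) + 26
    e = vals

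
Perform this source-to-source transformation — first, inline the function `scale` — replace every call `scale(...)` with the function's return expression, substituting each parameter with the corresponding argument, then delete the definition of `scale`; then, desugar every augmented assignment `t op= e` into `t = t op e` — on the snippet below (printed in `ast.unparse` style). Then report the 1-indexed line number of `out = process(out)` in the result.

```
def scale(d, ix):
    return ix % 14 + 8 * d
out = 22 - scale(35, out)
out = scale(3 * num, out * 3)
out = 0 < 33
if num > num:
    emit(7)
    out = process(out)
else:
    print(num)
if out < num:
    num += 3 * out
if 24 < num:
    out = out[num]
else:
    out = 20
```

Transformed code:
out = 22 - (out % 14 + 8 * 35)
out = out * 3 % 14 + 8 * (3 * num)
out = 0 < 33
if num > num:
    emit(7)
    out = process(out)
else:
    print(num)
if out < num:
    num = num + 3 * out
if 24 < num:
    out = out[num]
else:
    out = 20

6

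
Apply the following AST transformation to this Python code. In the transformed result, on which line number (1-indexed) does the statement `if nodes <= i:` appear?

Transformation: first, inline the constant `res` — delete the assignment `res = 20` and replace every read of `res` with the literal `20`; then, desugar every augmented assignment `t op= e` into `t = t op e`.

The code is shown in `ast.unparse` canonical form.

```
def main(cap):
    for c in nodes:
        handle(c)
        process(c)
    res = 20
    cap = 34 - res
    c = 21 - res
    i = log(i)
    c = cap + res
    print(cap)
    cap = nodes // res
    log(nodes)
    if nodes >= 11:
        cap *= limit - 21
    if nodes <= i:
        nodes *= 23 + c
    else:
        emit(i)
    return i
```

Transformed code:
def main(cap):
    for c in nodes:
        handle(c)
        process(c)
    cap = 34 - 20
    c = 21 - 20
    i = log(i)
    c = cap + 20
    print(cap)
    cap = nodes // 20
    log(nodes)
    if nodes >= 11:
        cap = cap * (limit - 21)
    if nodes <= i:
        nodes = nodes * (23 + c)
    else:
        emit(i)
    return i

14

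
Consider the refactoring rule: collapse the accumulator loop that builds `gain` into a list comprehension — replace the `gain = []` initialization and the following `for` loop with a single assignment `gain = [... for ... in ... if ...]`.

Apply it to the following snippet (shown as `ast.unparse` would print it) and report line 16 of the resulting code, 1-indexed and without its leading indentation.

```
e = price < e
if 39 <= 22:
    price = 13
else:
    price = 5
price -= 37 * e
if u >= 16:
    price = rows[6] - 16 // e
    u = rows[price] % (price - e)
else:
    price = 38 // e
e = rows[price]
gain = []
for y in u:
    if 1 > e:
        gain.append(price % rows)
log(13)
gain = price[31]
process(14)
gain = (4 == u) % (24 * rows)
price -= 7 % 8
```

process(14)

Transformed code:
e = price < e
if 39 <= 22:
    price = 13
else:
    price = 5
price -= 37 * e
if u >= 16:
    price = rows[6] - 16 // e
    u = rows[price] % (price - e)
else:
    price = 38 // e
e = rows[price]
gain = [price % rows for y in u if 1 > e]
log(13)
gain = price[31]
process(14)
gain = (4 == u) % (24 * rows)
price -= 7 % 8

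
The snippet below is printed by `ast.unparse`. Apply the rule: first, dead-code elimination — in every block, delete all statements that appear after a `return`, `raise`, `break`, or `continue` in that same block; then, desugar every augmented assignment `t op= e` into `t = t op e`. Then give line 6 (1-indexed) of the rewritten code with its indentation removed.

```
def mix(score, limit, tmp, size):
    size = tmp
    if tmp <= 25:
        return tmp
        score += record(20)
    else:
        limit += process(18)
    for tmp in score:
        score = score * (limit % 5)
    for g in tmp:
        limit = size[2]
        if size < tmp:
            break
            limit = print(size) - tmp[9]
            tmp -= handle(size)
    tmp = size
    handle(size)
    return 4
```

limit = limit + process(18)

Transformed code:
def mix(score, limit, tmp, size):
    size = tmp
    if tmp <= 25:
        return tmp
    else:
        limit = limit + process(18)
    for tmp in score:
        score = score * (limit % 5)
    for g in tmp:
        limit = size[2]
        if size < tmp:
            break
    tmp = size
    handle(size)
    return 4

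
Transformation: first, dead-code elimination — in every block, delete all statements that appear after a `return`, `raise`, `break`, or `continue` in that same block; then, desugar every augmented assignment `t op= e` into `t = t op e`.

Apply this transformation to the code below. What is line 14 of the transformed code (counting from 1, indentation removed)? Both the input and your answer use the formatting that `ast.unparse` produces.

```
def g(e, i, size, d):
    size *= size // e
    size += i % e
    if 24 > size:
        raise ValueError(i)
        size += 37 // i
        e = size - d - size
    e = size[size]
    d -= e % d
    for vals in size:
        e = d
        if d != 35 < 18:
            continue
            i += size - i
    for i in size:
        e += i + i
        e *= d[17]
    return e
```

Transformed code:
def g(e, i, size, d):
    size = size * (size // e)
    size = size + i % e
    if 24 > size:
        raise ValueError(i)
    e = size[size]
    d = d - e % d
    for vals in size:
        e = d
        if d != 35 < 18:
            continue
    for i in size:
        e = e + (i + i)
        e = e * d[17]
    return e

e = e * d[17]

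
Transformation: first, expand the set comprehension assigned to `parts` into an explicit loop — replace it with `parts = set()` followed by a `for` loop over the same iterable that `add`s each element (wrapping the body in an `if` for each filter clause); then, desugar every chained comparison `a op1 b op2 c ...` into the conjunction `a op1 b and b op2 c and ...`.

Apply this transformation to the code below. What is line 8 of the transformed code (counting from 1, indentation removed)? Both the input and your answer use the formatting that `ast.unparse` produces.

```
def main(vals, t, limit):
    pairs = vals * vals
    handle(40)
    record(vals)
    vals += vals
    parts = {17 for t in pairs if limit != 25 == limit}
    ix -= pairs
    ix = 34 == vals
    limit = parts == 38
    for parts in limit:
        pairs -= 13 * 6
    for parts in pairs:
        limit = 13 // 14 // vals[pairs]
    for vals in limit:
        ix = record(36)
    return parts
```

if limit != 25 and 25 == limit:

Transformed code:
def main(vals, t, limit):
    pairs = vals * vals
    handle(40)
    record(vals)
    vals += vals
    parts = set()
    for t in pairs:
        if limit != 25 and 25 == limit:
            parts.add(17)
    ix -= pairs
    ix = 34 == vals
    limit = parts == 38
    for parts in limit:
        pairs -= 13 * 6
    for parts in pairs:
        limit = 13 // 14 // vals[pairs]
    for vals in limit:
        ix = record(36)
    return parts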